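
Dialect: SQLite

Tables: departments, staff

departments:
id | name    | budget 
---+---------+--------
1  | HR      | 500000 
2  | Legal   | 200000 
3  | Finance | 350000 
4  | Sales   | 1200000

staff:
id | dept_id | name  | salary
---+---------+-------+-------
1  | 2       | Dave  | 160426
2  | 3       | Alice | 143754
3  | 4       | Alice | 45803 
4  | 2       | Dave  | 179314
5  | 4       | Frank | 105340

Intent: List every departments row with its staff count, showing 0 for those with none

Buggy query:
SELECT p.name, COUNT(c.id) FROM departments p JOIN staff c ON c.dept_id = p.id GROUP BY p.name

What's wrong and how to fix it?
Bug: An inner join excludes parents with zero children

Fix: Use LEFT JOIN so parents without children still appear (COUNT(c.id) gives 0)

Corrected query:
SELECT p.name, COUNT(c.id) FROM departments p LEFT JOIN staff c ON c.dept_id = p.id GROUP BY p.name

Result:
name    | COUNT(c.id)
--------+------------
Finance | 1          
HR      | 0          
Legal   | 2          
Sales   | 2          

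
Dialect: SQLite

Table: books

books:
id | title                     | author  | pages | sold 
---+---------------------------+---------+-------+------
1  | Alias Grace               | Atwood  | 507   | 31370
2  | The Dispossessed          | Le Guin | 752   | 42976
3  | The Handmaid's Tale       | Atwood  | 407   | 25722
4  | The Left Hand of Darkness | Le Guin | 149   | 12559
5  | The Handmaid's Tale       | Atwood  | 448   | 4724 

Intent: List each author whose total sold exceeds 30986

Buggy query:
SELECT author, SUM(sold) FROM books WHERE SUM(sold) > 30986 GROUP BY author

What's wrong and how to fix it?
Bug: SUM(sold) is an aggregate, but WHERE filters rows before aggregation

Fix: Use HAVING (which filters groups after aggregation) instead of WHERE

Corrected query:
SELECT author, SUM(sold) FROM books GROUP BY author HAVING SUM(sold) > 30986

Result:
author  | SUM(sold)
--------+----------
Atwood  | 61816    
Le Guin | 55535    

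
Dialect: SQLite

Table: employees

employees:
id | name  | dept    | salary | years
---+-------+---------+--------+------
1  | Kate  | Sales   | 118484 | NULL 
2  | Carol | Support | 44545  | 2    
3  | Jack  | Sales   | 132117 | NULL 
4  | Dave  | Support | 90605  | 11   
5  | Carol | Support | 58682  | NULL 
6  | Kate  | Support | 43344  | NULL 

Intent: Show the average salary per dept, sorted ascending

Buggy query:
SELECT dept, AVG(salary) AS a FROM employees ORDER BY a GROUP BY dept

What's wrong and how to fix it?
Bug: ORDER BY appears before GROUP BY; SQL clause order requires GROUP BY first

Fix: Reorder: SELECT … FROM … GROUP BY … ORDER BY …

Corrected query:
SELECT dept, AVG(salary) AS a FROM employees GROUP BY dept ORDER BY a

Result:
dept    | a       
--------+---------
Support | 59294   
Sales   | 125300.5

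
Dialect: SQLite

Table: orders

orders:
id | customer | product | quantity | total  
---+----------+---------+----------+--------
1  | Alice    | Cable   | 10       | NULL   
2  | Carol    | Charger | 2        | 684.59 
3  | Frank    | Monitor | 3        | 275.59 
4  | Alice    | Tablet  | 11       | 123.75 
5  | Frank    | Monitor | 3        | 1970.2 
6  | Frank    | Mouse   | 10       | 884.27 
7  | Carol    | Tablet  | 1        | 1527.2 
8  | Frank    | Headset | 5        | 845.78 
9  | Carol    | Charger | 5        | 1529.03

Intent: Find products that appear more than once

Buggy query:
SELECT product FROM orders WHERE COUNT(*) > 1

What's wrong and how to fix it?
Bug: WHERE can't reference COUNT(*); aggregates are computed after WHERE

Fix: GROUP BY product, then filter groups with HAVING COUNT(*) > 1

Corrected query:
SELECT product FROM orders GROUP BY product HAVING COUNT(*) > 1

Result:
product
-------
Charger
Monitor
Tablet 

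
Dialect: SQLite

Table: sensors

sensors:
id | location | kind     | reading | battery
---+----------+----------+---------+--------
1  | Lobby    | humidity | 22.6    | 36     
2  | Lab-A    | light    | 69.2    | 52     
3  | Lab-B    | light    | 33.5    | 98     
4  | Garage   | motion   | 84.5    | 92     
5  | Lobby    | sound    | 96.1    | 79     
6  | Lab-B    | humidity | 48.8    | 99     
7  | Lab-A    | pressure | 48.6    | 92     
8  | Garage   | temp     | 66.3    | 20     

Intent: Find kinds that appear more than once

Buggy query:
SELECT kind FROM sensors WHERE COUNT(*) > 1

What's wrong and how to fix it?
Bug: WHERE can't reference COUNT(*); aggregates are computed after WHERE

Fix: GROUP BY kind, then filter groups with HAVING COUNT(*) > 1

Corrected query:
SELECT kind FROM sensors GROUP BY kind HAVING COUNT(*) > 1

Result:
kind    
--------
humidity
light   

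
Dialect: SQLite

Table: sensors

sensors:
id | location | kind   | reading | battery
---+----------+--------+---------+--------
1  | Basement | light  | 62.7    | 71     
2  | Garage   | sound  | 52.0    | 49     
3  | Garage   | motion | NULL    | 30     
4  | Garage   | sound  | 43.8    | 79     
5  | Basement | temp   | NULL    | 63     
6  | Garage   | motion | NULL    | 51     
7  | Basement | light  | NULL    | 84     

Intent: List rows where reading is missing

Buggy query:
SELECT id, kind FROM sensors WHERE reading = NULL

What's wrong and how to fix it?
Bug: Comparing to NULL with '=' never matches; NULL = NULL is unknown, not true

Fix: Use IS NULL to test for NULL

Corrected query:
SELECT id, kind FROM sensors WHERE reading IS NULL

Result:
id | kind  
---+-------
3  | motion
5  | temp  
6  | motion
7  | light 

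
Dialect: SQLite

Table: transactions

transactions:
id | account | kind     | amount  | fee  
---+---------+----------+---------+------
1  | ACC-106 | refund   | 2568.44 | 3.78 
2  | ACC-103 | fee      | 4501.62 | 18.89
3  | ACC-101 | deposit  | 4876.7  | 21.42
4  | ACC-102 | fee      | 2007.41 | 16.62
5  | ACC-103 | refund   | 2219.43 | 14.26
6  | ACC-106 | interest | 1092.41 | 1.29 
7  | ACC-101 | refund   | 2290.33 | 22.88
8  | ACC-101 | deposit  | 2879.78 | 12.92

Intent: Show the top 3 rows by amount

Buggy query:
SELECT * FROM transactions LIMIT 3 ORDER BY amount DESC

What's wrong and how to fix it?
Bug: LIMIT must come after ORDER BY

Fix: Swap the clauses: ORDER BY first, then LIMIT

Corrected query:
SELECT * FROM transactions ORDER BY amount DESC LIMIT 3

Result:
id | account | kind    | amount  | fee  
---+---------+---------+---------+------
3  | ACC-101 | deposit | 4876.7  | 21.42
2  | ACC-103 | fee     | 4501.62 | 18.89
8  | ACC-101 | deposit | 2879.78 | 12.92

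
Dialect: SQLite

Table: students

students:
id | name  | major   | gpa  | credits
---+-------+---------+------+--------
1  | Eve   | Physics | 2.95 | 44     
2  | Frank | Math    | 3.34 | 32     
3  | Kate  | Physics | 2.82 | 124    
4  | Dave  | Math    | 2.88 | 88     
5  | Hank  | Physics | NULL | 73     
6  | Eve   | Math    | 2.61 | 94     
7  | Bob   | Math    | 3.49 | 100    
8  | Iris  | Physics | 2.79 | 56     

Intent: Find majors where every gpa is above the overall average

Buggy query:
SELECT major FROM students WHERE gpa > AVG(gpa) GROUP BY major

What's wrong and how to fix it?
Bug: WHERE evaluates per row before aggregation, so AVG() is unavailable

Fix: Use a subquery for AVG and a HAVING MIN(...) filter so the condition holds for every row in the group

Corrected query:
SELECT major FROM students GROUP BY major HAVING MIN(gpa) > (SELECT AVG(gpa) FROM students)

Result:
(no rows)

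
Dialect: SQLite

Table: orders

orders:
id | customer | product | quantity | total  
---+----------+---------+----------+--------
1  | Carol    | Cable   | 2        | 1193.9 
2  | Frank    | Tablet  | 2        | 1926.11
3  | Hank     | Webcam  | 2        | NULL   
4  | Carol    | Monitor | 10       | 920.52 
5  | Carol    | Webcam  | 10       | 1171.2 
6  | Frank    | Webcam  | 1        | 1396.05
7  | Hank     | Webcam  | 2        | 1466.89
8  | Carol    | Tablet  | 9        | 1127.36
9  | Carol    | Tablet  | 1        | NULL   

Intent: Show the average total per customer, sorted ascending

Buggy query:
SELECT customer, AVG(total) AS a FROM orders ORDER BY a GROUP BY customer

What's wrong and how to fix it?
Bug: ORDER BY appears before GROUP BY; SQL clause order requires GROUP BY first

Fix: Reorder: SELECT … FROM … GROUP BY … ORDER BY …

Corrected query:
SELECT customer, AVG(total) AS a FROM orders GROUP BY customer ORDER BY a

Result:
customer | a       
---------+---------
Carol    | 1103.245
Hank     | 1466.89 
Frank    | 1661.08 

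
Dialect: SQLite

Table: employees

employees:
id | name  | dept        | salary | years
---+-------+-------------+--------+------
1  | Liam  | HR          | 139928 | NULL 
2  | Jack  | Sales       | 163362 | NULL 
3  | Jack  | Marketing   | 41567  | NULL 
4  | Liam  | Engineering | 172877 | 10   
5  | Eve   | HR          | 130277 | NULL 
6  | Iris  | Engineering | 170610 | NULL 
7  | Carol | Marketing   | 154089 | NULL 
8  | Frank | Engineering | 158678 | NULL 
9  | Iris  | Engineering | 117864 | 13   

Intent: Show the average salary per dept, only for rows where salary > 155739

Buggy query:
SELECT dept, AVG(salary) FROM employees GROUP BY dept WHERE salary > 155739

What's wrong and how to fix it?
Bug: WHERE cannot follow GROUP BY

Fix: Move the WHERE clause before GROUP BY

Corrected query:
SELECT dept, AVG(salary) FROM employees WHERE salary > 155739 GROUP BY dept

Result:
dept        | AVG(salary)  
------------+--------------
Engineering | 167388.333333
Sales       | 163362       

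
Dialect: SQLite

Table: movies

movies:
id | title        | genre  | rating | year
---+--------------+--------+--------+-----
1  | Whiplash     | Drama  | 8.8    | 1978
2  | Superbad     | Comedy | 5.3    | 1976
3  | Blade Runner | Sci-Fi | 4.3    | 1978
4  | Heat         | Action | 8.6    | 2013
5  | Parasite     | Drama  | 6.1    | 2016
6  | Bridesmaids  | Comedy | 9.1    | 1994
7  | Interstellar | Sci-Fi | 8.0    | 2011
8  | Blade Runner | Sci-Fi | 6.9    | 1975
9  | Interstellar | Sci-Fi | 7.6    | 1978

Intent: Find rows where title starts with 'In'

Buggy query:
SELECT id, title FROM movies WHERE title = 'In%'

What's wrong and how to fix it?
Bug: '=' compares the literal string including the % character; pattern matching needs LIKE

Fix: Replace '=' with LIKE so 'In%' is treated as a pattern

Corrected query:
SELECT id, title FROM movies WHERE title LIKE 'In%'

Result:
id | title       
---+-------------
7  | Interstellar
9  | Interstellar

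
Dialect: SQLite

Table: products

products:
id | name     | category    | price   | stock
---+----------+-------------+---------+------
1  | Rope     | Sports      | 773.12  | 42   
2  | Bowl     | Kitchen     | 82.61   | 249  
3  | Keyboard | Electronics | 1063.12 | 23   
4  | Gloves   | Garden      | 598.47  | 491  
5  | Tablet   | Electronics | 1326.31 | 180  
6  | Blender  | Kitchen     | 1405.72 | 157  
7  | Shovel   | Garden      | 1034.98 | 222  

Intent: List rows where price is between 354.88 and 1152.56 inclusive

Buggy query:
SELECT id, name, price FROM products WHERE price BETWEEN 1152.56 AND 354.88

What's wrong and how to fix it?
Bug: BETWEEN expects the lower bound first; with 1152.56 AND 354.88 the range is empty

Fix: Write BETWEEN 354.88 AND 1152.56

Corrected query:
SELECT id, name, price FROM products WHERE price BETWEEN 354.88 AND 1152.56

Result:
id | name     | price  
---+----------+--------
1  | Rope     | 773.12 
3  | Keyboard | 1063.12
4  | Gloves   | 598.47 
7  | Shovel   | 1034.98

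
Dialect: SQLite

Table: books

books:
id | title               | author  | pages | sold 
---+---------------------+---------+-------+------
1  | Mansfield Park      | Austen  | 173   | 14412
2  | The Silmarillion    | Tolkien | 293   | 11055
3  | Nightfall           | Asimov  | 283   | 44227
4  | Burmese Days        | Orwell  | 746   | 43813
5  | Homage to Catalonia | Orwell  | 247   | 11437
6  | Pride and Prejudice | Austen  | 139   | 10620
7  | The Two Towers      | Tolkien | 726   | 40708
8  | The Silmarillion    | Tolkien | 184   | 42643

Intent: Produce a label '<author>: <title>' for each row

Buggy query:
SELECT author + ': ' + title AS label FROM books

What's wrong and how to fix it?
Bug: '+' is numeric addition; on text columns SQLite converts them to 0 instead of concatenating

Fix: Replace + with || to concatenate text

Corrected query:
SELECT author || ': ' || title AS label FROM books

Result:
label                      
---------------------------
Austen: Mansfield Park     
Tolkien: The Silmarillion  
Asimov: Nightfall          
Orwell: Burmese Days       
Orwell: Homage to Catalonia
Austen: Pride and Prejudice
Tolkien: The Two Towers    
Tolkien: The Silmarillion  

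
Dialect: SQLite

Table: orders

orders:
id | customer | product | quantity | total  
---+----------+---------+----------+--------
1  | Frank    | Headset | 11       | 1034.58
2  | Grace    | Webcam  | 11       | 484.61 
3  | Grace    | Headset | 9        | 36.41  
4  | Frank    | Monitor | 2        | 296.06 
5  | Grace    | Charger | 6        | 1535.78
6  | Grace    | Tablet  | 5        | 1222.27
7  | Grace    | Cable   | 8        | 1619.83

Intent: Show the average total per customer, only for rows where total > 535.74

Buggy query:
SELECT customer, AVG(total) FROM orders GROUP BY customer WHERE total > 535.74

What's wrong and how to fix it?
Bug: WHERE cannot follow GROUP BY

Fix: Place WHERE between FROM and GROUP BY

Corrected query:
SELECT customer, AVG(total) FROM orders WHERE total > 535.74 GROUP BY customer

Result:
customer | AVG(total) 
---------+------------
Frank    | 1034.58    
Grace    | 1459.293333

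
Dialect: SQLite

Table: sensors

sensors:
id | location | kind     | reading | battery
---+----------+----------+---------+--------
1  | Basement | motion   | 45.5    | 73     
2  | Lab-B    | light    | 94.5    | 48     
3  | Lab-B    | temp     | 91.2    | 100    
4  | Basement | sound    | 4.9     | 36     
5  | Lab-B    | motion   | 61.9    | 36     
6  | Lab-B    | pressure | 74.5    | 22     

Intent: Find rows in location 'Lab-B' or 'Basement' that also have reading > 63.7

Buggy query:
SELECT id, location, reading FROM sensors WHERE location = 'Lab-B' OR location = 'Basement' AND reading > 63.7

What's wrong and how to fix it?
Bug: AND binds tighter than OR, so this parses as location = 'Lab-B' OR (location = 'Basement' AND reading > 63.7)

Fix: Group the OR with parentheses (or use IN), then AND the threshold

Corrected query:
SELECT id, location, reading FROM sensors WHERE (location = 'Lab-B' OR location = 'Basement') AND reading > 63.7

Result:
id | location | reading
---+----------+--------
2  | Lab-B    | 94.5   
3  | Lab-B    | 91.2   
6  | Lab-B    | 74.5   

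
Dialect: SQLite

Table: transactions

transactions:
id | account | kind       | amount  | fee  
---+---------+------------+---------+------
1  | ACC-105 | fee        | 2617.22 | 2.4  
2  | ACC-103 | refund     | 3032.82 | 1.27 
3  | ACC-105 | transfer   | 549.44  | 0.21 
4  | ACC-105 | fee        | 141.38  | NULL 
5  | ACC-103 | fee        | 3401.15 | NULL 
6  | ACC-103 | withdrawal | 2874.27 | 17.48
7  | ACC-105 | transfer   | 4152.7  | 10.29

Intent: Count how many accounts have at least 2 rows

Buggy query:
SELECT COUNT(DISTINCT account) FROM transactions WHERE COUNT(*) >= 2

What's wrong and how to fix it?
Bug: COUNT(*) cannot appear in WHERE; the per-group count doesn't exist yet

Fix: Group first with HAVING COUNT(*) >= 2, then COUNT the resulting groups

Corrected query:
SELECT COUNT(*) FROM (SELECT account FROM transactions GROUP BY account HAVING COUNT(*) >= 2)

Result:
COUNT(*)
--------
2       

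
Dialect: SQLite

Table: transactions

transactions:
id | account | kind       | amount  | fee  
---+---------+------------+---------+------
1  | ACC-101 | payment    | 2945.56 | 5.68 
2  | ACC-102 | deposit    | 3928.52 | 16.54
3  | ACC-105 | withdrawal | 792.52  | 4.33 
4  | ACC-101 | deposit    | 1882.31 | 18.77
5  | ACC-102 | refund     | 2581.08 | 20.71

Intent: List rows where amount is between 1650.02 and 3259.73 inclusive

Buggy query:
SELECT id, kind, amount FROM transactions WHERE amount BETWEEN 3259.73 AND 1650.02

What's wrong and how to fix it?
Bug: BETWEEN expects the lower bound first; with 3259.73 AND 1650.02 the range is empty

Fix: Swap the bounds so the smaller value comes first

Corrected query:
SELECT id, kind, amount FROM transactions WHERE amount BETWEEN 1650.02 AND 3259.73

Result:
id | kind    | amount 
---+---------+--------
1  | payment | 2945.56
4  | deposit | 1882.31
5  | refund  | 2581.08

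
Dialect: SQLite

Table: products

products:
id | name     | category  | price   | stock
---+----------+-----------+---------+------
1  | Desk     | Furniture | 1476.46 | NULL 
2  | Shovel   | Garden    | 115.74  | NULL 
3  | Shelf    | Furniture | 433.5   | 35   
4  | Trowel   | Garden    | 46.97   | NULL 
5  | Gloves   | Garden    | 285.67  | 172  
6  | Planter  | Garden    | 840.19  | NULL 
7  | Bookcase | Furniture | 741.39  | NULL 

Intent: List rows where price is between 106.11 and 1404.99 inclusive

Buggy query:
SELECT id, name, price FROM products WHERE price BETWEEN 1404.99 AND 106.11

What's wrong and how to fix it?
Bug: BETWEEN expects the lower bound first; with 1404.99 AND 106.11 the range is empty

Fix: Write BETWEEN 106.11 AND 1404.99

Corrected query:
SELECT id, name, price FROM products WHERE price BETWEEN 106.11 AND 1404.99

Result:
id | name     | price 
---+----------+-------
2  | Shovel   | 115.74
3  | Shelf    | 433.5 
5  | Gloves   | 285.67
6  | Planter  | 840.19
7  | Bookcase | 741.39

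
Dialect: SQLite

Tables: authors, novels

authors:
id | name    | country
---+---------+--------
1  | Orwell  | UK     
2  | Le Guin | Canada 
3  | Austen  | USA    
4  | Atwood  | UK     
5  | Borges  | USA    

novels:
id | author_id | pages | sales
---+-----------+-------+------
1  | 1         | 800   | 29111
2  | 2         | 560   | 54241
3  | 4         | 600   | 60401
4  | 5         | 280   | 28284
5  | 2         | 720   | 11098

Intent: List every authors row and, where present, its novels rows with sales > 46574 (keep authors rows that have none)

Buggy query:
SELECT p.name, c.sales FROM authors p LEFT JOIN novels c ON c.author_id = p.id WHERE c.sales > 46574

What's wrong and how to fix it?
Bug: Filtering c.sales in WHERE discards the NULL rows produced by LEFT JOIN, turning it into an inner join

Fix: Put 'c.sales > 46574' in the JOIN's ON clause instead of WHERE

Corrected query:
SELECT p.name, c.sales FROM authors p LEFT JOIN novels c ON c.author_id = p.id AND c.sales > 46574

Result:
name    | sales
--------+------
Orwell  | NULL 
Le Guin | 54241
Austen  | NULL 
Atwood  | 60401
Borges  | NULL 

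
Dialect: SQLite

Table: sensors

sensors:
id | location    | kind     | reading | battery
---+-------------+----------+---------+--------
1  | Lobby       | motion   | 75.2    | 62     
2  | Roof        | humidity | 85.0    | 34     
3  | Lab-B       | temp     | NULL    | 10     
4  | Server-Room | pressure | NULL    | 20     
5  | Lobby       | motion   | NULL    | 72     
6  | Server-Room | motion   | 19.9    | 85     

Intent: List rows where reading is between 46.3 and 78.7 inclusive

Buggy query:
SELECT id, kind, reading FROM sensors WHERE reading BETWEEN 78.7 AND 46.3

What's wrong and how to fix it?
Bug: The bounds are reversed; BETWEEN a AND b requires a <= b to match anything

Fix: Swap the bounds so the smaller value comes first

Corrected query:
SELECT id, kind, reading FROM sensors WHERE reading BETWEEN 46.3 AND 78.7

Result:
id | kind   | reading
---+--------+--------
1  | motion | 75.2   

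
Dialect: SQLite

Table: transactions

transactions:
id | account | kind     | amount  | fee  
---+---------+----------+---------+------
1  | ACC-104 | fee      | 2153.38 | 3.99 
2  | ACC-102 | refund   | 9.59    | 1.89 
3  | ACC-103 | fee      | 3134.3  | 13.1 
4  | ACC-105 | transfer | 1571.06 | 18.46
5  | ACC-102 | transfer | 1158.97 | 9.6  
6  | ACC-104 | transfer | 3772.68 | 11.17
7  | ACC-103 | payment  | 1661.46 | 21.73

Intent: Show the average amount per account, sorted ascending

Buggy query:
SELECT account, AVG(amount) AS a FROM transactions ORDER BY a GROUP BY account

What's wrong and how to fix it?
Bug: GROUP BY must precede ORDER BY

Fix: Reorder: SELECT … FROM … GROUP BY … ORDER BY …

Corrected query:
SELECT account, AVG(amount) AS a FROM transactions GROUP BY account ORDER BY a

Result:
account | a      
--------+--------
ACC-102 | 584.28 
ACC-105 | 1571.06
ACC-103 | 2397.88
ACC-104 | 2963.03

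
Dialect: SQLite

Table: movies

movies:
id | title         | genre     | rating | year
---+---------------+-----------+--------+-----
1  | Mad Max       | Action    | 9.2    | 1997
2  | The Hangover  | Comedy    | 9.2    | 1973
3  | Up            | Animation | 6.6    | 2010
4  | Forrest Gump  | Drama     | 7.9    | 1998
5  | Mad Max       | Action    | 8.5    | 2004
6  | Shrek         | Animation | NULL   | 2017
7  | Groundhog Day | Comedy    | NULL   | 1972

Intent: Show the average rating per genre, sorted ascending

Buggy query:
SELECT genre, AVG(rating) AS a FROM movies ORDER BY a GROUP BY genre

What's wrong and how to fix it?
Bug: GROUP BY must precede ORDER BY

Fix: Move ORDER BY to the end, after GROUP BY

Corrected query:
SELECT genre, AVG(rating) AS a FROM movies GROUP BY genre ORDER BY a

Result:
genre     | a   
----------+-----
Animation | 6.6 
Drama     | 7.9 
Action    | 8.85
Comedy    | 9.2 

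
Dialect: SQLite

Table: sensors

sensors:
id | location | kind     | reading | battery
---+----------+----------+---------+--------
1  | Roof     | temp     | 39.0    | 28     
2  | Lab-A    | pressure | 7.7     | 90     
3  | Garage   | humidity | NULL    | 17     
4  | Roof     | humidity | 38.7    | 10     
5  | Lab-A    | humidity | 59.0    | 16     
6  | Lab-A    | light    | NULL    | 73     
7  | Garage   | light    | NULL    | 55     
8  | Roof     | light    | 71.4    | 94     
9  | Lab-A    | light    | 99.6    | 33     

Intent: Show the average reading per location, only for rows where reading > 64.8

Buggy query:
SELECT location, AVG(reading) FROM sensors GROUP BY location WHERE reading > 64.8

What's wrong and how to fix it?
Bug: Row-level WHERE must come before GROUP BY in the clause order

Fix: Place WHERE between FROM and GROUP BY

Corrected query:
SELECT location, AVG(reading) FROM sensors WHERE reading > 64.8 GROUP BY location

Result:
location | AVG(reading)
---------+-------------
Lab-A    | 99.6        
Roof     | 71.4        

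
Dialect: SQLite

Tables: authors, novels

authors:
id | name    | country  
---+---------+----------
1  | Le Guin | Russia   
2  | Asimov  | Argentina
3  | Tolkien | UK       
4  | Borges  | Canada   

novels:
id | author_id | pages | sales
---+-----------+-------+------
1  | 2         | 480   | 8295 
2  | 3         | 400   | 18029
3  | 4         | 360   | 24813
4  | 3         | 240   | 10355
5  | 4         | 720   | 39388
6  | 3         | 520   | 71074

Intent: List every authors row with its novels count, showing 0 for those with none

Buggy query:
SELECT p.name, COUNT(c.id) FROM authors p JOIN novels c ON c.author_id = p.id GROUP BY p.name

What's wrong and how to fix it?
Bug: INNER JOIN drops authors rows that have no matching novels rows

Fix: Switch to LEFT JOIN to retain unmatched parent rows

Corrected query:
SELECT p.name, COUNT(c.id) FROM authors p LEFT JOIN novels c ON c.author_id = p.id GROUP BY p.name

Result:
name    | COUNT(c.id)
--------+------------
Asimov  | 1          
Borges  | 2          
Le Guin | 0          
Tolkien | 3          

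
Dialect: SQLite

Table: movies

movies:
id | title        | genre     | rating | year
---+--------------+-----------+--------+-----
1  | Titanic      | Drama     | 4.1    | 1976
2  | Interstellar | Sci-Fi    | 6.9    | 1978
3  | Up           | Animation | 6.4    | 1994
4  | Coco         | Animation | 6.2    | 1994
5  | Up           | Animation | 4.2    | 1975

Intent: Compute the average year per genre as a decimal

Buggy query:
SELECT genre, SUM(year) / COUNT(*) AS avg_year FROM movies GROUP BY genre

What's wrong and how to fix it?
Bug: Both operands are integers, so '/' performs integer division and truncates

Fix: Cast one side to REAL so the division keeps the fractional part

Corrected query:
SELECT genre, SUM(year) * 1.0 / COUNT(*) AS avg_year FROM movies GROUP BY genre

Result:
genre     | avg_year   
----------+------------
Animation | 1987.666667
Drama     | 1976       
Sci-Fi    | 1978       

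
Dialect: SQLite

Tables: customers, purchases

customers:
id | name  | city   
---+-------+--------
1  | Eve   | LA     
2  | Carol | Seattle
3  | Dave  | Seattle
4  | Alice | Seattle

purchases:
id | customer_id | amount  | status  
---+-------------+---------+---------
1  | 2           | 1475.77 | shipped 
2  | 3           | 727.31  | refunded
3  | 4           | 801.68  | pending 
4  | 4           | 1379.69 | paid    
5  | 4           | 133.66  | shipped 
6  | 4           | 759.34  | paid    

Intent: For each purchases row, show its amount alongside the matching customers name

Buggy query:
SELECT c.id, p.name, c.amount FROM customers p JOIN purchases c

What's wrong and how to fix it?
Bug: JOIN with no ON clause produces a cartesian product; every purchases row pairs with every customers row

Fix: Specify the join condition linking the foreign key to the parent id

Corrected query:
SELECT c.id, p.name, c.amount FROM customers p JOIN purchases c ON c.customer_id = p.id

Result:
id | name  | amount 
---+-------+--------
1  | Carol | 1475.77
2  | Dave  | 727.31 
3  | Alice | 801.68 
4  | Alice | 1379.69
5  | Alice | 133.66 
6  | Alice | 759.34 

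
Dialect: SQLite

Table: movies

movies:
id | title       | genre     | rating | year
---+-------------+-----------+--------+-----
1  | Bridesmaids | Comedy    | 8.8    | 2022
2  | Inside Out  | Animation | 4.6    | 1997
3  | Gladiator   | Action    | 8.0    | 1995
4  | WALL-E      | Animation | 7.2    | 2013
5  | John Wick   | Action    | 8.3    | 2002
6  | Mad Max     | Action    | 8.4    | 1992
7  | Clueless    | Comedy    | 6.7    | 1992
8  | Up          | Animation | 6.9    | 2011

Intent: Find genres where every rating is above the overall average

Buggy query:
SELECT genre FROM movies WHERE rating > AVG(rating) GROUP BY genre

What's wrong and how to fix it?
Bug: WHERE evaluates per row before aggregation, so AVG() is unavailable

Fix: Use a subquery for AVG and a HAVING MIN(...) filter so the condition holds for every row in the group

Corrected query:
SELECT genre FROM movies GROUP BY genre HAVING MIN(rating) > (SELECT AVG(rating) FROM movies)

Result:
genre 
------
Action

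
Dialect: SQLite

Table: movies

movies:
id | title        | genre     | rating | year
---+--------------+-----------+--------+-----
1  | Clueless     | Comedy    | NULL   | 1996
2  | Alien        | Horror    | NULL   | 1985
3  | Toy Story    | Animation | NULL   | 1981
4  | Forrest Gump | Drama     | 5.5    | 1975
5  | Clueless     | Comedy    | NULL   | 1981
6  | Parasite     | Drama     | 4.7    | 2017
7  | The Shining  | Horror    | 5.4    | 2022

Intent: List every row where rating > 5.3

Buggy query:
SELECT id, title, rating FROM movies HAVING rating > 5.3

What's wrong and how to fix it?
Bug: HAVING filters the output of aggregation, but this query has no GROUP BY and no aggregate functions, so SQLite rejects it (HAVING clause on a non-aggregate query); the condition here is per row

Fix: Replace HAVING with WHERE since the condition applies to individual rows

Corrected query:
SELECT id, title, rating FROM movies WHERE rating > 5.3

Result:
id | title        | rating
---+--------------+-------
4  | Forrest Gump | 5.5   
7  | The Shining  | 5.4   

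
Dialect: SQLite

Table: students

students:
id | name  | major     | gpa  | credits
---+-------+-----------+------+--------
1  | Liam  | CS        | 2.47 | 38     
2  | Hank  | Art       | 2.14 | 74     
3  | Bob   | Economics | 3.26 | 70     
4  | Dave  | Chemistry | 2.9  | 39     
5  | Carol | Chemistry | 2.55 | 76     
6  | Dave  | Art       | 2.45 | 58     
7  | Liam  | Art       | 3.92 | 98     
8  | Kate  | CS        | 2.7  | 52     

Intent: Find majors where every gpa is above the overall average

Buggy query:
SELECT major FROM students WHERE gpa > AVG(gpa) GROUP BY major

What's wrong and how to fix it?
Bug: WHERE evaluates per row before aggregation, so AVG() is unavailable

Fix: Use a subquery for AVG and a HAVING MIN(...) filter so the condition holds for every row in the group

Corrected query:
SELECT major FROM students GROUP BY major HAVING MIN(gpa) > (SELECT AVG(gpa) FROM students)

Result:
major    
---------
Economics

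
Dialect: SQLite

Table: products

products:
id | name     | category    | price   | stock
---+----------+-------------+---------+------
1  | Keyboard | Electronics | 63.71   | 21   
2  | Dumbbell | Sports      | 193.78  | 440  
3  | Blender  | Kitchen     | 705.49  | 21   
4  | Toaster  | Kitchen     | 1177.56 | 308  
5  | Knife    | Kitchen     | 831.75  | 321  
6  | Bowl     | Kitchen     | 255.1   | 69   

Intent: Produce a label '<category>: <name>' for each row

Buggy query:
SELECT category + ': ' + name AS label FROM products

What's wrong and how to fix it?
Bug: '+' is numeric addition; on text columns SQLite converts them to 0 instead of concatenating

Fix: Replace + with || to concatenate text

Corrected query:
SELECT category || ': ' || name AS label FROM products

Result:
label                
---------------------
Electronics: Keyboard
Sports: Dumbbell     
Kitchen: Blender     
Kitchen: Toaster     
Kitchen: Knife       
Kitchen: Bowl        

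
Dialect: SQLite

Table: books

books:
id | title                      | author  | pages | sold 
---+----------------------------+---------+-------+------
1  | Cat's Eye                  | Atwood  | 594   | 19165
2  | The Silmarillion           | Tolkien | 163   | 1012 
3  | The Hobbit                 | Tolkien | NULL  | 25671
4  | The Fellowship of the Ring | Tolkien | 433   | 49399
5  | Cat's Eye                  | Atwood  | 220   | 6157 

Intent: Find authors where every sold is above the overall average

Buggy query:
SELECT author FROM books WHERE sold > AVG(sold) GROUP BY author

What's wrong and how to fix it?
Bug: WHERE evaluates per row before aggregation, so AVG() is unavailable

Fix: Use a subquery for AVG and a HAVING MIN(...) filter so the condition holds for every row in the group

Corrected query:
SELECT author FROM books GROUP BY author HAVING MIN(sold) > (SELECT AVG(sold) FROM books)

Result:
(no rows)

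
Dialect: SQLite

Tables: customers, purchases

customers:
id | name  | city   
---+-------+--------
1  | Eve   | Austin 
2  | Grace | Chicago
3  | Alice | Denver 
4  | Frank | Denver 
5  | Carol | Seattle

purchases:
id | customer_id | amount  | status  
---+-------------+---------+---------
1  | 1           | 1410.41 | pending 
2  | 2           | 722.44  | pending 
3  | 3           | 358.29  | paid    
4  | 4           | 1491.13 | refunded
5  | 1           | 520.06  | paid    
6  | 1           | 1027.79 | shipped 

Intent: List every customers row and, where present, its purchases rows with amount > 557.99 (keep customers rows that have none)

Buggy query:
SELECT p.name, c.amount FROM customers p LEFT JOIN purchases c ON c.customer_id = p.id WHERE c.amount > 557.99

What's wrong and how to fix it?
Bug: Filtering c.amount in WHERE discards the NULL rows produced by LEFT JOIN, turning it into an inner join

Fix: Move the right-table condition into the ON clause so unmatched parents are kept

Corrected query:
SELECT p.name, c.amount FROM customers p LEFT JOIN purchases c ON c.customer_id = p.id AND c.amount > 557.99

Result:
name  | amount 
------+--------
Eve   | 1027.79
Eve   | 1410.41
Grace | 722.44 
Alice | NULL   
Frank | 1491.13
Carol | NULL   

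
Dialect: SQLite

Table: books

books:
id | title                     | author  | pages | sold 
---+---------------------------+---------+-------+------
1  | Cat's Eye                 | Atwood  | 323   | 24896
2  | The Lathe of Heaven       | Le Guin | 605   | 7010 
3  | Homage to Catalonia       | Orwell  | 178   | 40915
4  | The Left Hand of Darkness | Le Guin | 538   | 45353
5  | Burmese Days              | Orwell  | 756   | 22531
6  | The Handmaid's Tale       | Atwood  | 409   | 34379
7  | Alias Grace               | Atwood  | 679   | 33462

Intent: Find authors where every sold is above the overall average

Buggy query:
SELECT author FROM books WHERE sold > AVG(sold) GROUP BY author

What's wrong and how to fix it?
Bug: WHERE evaluates per row before aggregation, so AVG() is unavailable

Fix: Compute the overall average in a scalar subquery and compare each group's MIN against it in HAVING

Corrected query:
SELECT author FROM books GROUP BY author HAVING MIN(sold) > (SELECT AVG(sold) FROM books)

Result:
(no rows)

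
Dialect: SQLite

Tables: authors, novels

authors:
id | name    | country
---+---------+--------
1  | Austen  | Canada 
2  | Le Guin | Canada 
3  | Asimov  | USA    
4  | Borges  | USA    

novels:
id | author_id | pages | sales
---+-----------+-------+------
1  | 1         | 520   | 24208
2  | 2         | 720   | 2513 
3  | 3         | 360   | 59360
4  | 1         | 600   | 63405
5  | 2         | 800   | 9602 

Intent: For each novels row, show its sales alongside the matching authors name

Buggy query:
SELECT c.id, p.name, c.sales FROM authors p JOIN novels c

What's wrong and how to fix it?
Bug: Missing join condition: each novels row is matched to all authors rows instead of just its own

Fix: Add ON c.author_id = p.id to the JOIN

Corrected query:
SELECT c.id, p.name, c.sales FROM authors p JOIN novels c ON c.author_id = p.id

Result:
id | name    | sales
---+---------+------
1  | Austen  | 24208
2  | Le Guin | 2513 
3  | Asimov  | 59360
4  | Austen  | 63405
5  | Le Guin | 9602 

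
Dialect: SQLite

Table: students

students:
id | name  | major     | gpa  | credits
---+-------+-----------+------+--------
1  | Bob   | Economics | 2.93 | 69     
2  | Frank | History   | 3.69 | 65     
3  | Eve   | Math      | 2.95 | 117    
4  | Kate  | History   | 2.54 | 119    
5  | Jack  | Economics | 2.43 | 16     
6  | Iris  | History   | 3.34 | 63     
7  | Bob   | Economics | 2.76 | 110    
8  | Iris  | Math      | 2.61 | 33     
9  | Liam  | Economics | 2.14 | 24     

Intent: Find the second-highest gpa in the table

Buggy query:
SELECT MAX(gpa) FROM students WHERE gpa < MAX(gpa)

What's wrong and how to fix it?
Bug: The inner MAX is an aggregate inside WHERE, which is not allowed

Fix: Compute the overall MAX in a subquery, then take MAX of rows below it

Corrected query:
SELECT MAX(gpa) FROM students WHERE gpa < (SELECT MAX(gpa) FROM students)

Result:
MAX(gpa)
--------
3.34    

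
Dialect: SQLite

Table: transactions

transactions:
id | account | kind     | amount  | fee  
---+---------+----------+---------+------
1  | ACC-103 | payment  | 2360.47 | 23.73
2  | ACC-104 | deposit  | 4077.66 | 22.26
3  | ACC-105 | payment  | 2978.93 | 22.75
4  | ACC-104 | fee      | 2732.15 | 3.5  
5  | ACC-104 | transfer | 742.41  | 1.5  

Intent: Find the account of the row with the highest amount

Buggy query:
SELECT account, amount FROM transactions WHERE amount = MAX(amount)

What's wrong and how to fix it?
Bug: MAX(amount) is an aggregate and cannot be used directly in WHERE

Fix: Wrap MAX in a scalar subquery so WHERE compares against a single value

Corrected query:
SELECT account, amount FROM transactions WHERE amount = (SELECT MAX(amount) FROM transactions)

Result:
account | amount 
--------+--------
ACC-104 | 4077.66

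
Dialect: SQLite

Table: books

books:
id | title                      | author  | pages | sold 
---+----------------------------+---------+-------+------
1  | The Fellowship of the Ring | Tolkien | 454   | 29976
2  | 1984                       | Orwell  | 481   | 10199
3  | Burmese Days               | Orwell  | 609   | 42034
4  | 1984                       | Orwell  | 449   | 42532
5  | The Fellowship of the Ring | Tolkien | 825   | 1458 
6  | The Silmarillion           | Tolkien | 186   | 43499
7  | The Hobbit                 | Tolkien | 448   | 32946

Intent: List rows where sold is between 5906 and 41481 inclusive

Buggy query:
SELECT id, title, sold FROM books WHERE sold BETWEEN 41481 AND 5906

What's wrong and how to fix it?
Bug: The bounds are reversed; BETWEEN a AND b requires a <= b to match anything

Fix: Write BETWEEN 5906 AND 41481

Corrected query:
SELECT id, title, sold FROM books WHERE sold BETWEEN 5906 AND 41481

Result:
id | title                      | sold 
---+----------------------------+------
1  | The Fellowship of the Ring | 29976
2  | 1984                       | 10199
7  | The Hobbit                 | 32946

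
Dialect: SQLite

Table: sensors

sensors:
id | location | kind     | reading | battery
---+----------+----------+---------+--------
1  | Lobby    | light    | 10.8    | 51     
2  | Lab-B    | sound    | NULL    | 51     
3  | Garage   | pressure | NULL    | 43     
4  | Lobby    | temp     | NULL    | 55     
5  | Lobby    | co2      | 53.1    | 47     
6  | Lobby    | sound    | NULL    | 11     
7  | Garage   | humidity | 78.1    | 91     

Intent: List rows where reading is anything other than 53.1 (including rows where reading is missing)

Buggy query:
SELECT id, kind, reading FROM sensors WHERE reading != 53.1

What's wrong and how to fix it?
Bug: Inequality against NULL is unknown, not true; rows with NULL are dropped

Fix: Add an explicit OR reading IS NULL to include the missing-value rows

Corrected query:
SELECT id, kind, reading FROM sensors WHERE reading != 53.1 OR reading IS NULL

Result:
id | kind     | reading
---+----------+--------
1  | light    | 10.8   
2  | sound    | NULL   
3  | pressure | NULL   
4  | temp     | NULL   
6  | sound    | NULL   
7  | humidity | 78.1   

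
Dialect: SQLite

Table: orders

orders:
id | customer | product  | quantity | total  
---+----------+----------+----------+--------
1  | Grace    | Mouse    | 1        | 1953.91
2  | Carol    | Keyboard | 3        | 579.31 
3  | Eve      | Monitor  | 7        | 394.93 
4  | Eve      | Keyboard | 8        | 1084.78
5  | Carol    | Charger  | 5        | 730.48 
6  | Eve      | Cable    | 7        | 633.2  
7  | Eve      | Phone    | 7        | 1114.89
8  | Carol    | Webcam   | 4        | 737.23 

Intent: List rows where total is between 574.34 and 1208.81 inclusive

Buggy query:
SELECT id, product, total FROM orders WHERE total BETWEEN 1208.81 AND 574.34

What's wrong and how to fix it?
Bug: BETWEEN expects the lower bound first; with 1208.81 AND 574.34 the range is empty

Fix: Write BETWEEN 574.34 AND 1208.81

Corrected query:
SELECT id, product, total FROM orders WHERE total BETWEEN 574.34 AND 1208.81

Result:
id | product  | total  
---+----------+--------
2  | Keyboard | 579.31 
4  | Keyboard | 1084.78
5  | Charger  | 730.48 
6  | Cable    | 633.2  
7  | Phone    | 1114.89
8  | Webcam   | 737.23 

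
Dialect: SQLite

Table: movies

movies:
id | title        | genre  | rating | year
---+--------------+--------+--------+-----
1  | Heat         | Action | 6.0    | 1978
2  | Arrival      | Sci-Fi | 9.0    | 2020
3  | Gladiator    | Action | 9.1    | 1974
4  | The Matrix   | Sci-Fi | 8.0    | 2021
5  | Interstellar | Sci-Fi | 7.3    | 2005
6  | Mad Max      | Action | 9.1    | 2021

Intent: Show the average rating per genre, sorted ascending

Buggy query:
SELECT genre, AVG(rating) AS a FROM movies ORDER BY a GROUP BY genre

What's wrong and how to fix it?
Bug: ORDER BY appears before GROUP BY; SQL clause order requires GROUP BY first

Fix: Reorder: SELECT … FROM … GROUP BY … ORDER BY …

Corrected query:
SELECT genre, AVG(rating) AS a FROM movies GROUP BY genre ORDER BY a

Result:
genre  | a       
-------+---------
Action | 8.066667
Sci-Fi | 8.1     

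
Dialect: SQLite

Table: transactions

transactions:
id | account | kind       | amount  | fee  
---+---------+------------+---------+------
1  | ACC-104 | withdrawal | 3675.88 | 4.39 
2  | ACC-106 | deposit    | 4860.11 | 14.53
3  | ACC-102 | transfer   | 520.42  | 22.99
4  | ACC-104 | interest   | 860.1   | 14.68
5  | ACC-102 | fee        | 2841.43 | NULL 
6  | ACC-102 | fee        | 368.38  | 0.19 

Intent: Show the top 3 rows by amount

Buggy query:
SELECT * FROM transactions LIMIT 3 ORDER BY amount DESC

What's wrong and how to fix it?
Bug: LIMIT must come after ORDER BY

Fix: Sort with ORDER BY, then apply LIMIT

Corrected query:
SELECT * FROM transactions ORDER BY amount DESC LIMIT 3

Result:
id | account | kind       | amount  | fee  
---+---------+------------+---------+------
2  | ACC-106 | deposit    | 4860.11 | 14.53
1  | ACC-104 | withdrawal | 3675.88 | 4.39 
5  | ACC-102 | fee        | 2841.43 | NULL 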